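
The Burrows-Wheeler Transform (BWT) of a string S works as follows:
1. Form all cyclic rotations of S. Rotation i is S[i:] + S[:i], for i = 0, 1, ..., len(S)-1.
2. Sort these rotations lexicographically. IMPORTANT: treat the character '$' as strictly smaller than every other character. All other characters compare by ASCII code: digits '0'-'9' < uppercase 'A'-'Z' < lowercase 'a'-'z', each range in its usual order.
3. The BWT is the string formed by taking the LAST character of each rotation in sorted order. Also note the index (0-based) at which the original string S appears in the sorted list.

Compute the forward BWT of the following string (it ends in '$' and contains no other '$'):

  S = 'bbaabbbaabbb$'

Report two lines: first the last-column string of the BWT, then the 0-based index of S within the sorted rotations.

Answer: bbbaabbbbb$aa
10

Derivation:
All 13 rotations (rotation i = S[i:]+S[:i]):
  rot[0] = bbaabbbaabbb$
  rot[1] = baabbbaabbb$b
  rot[2] = aabbbaabbb$bb
  rot[3] = abbbaabbb$bba
  rot[4] = bbbaabbb$bbaa
  rot[5] = bbaabbb$bbaab
  rot[6] = baabbb$bbaabb
  rot[7] = aabbb$bbaabbb
  rot[8] = abbb$bbaabbba
  rot[9] = bbb$bbaabbbaa
  rot[10] = bb$bbaabbbaab
  rot[11] = b$bbaabbbaabb
  rot[12] = $bbaabbbaabbb
Sorted (with $ < everything):
  sorted[0] = $bbaabbbaabbb  (last char: 'b')
  sorted[1] = aabbb$bbaabbb  (last char: 'b')
  sorted[2] = aabbbaabbb$bb  (last char: 'b')
  sorted[3] = abbb$bbaabbba  (last char: 'a')
  sorted[4] = abbbaabbb$bba  (last char: 'a')
  sorted[5] = b$bbaabbbaabb  (last char: 'b')
  sorted[6] = baabbb$bbaabb  (last char: 'b')
  sorted[7] = baabbbaabbb$b  (last char: 'b')
  sorted[8] = bb$bbaabbbaab  (last char: 'b')
  sorted[9] = bbaabbb$bbaab  (last char: 'b')
  sorted[10] = bbaabbbaabbb$  (last char: '$')
  sorted[11] = bbb$bbaabbbaa  (last char: 'a')
  sorted[12] = bbbaabbb$bbaa  (last char: 'a')
Last column: bbbaabbbbb$aa
Original string S is at sorted index 10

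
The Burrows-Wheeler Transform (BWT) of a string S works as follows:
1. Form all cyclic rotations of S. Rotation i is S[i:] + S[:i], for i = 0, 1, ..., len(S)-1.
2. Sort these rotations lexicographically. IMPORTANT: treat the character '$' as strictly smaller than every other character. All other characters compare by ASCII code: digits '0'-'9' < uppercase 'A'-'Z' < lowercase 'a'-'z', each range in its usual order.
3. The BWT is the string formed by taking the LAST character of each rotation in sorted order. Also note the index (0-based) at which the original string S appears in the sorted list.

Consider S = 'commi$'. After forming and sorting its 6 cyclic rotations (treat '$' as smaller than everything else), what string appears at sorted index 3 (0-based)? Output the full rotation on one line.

Answer: mi$com

Derivation:
All 6 rotations (rotation i = S[i:]+S[:i]):
  rot[0] = commi$
  rot[1] = ommi$c
  rot[2] = mmi$co
  rot[3] = mi$com
  rot[4] = i$comm
  rot[5] = $commi
Sorted (with $ < everything):
  sorted[0] = $commi
  sorted[1] = commi$
  sorted[2] = i$comm
  sorted[3] = mi$com
  sorted[4] = mmi$co
  sorted[5] = ommi$c
sorted[3] = mi$com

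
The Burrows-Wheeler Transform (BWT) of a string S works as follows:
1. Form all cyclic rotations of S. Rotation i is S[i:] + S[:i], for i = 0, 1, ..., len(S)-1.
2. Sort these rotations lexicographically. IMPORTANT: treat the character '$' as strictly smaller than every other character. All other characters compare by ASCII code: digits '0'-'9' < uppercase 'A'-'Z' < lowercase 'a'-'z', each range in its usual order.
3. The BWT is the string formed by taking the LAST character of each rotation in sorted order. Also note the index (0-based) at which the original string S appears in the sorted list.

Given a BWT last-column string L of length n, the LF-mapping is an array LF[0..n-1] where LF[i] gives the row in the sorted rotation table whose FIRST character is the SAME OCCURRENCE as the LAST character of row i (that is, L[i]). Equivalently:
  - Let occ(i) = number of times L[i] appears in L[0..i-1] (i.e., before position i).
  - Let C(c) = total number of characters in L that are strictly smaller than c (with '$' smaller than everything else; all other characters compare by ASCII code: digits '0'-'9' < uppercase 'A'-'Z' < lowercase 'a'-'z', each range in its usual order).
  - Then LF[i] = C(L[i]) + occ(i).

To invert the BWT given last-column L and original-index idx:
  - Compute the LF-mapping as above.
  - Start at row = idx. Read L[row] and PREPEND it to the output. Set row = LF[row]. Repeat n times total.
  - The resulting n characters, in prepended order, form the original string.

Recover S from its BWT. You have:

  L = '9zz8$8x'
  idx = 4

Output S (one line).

LF mapping: 3 5 6 1 0 2 4
Walk LF starting at row 4, prepending L[row]:
  step 1: row=4, L[4]='$', prepend. Next row=LF[4]=0
  step 2: row=0, L[0]='9', prepend. Next row=LF[0]=3
  step 3: row=3, L[3]='8', prepend. Next row=LF[3]=1
  step 4: row=1, L[1]='z', prepend. Next row=LF[1]=5
  step 5: row=5, L[5]='8', prepend. Next row=LF[5]=2
  step 6: row=2, L[2]='z', prepend. Next row=LF[2]=6
  step 7: row=6, L[6]='x', prepend. Next row=LF[6]=4
Reversed output: xz8z89$

Answer: xz8z89$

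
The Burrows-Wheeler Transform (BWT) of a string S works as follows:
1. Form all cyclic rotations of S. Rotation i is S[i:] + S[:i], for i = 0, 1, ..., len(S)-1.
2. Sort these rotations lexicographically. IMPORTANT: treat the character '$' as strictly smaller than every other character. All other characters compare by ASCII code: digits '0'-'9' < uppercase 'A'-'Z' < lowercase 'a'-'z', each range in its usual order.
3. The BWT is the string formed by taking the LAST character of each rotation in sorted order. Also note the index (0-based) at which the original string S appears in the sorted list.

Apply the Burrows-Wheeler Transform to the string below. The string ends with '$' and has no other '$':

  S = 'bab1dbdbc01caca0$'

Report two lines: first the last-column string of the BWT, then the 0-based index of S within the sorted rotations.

Answer: 0ac0bcbca$ddba1b1
9

Derivation:
All 17 rotations (rotation i = S[i:]+S[:i]):
  rot[0] = bab1dbdbc01caca0$
  rot[1] = ab1dbdbc01caca0$b
  rot[2] = b1dbdbc01caca0$ba
  rot[3] = 1dbdbc01caca0$bab
  rot[4] = dbdbc01caca0$bab1
  rot[5] = bdbc01caca0$bab1d
  rot[6] = dbc01caca0$bab1db
  rot[7] = bc01caca0$bab1dbd
  rot[8] = c01caca0$bab1dbdb
  rot[9] = 01caca0$bab1dbdbc
  rot[10] = 1caca0$bab1dbdbc0
  rot[11] = caca0$bab1dbdbc01
  rot[12] = aca0$bab1dbdbc01c
  rot[13] = ca0$bab1dbdbc01ca
  rot[14] = a0$bab1dbdbc01cac
  rot[15] = 0$bab1dbdbc01caca
  rot[16] = $bab1dbdbc01caca0
Sorted (with $ < everything):
  sorted[0] = $bab1dbdbc01caca0  (last char: '0')
  sorted[1] = 0$bab1dbdbc01caca  (last char: 'a')
  sorted[2] = 01caca0$bab1dbdbc  (last char: 'c')
  sorted[3] = 1caca0$bab1dbdbc0  (last char: '0')
  sorted[4] = 1dbdbc01caca0$bab  (last char: 'b')
  sorted[5] = a0$bab1dbdbc01cac  (last char: 'c')
  sorted[6] = ab1dbdbc01caca0$b  (last char: 'b')
  sorted[7] = aca0$bab1dbdbc01c  (last char: 'c')
  sorted[8] = b1dbdbc01caca0$ba  (last char: 'a')
  sorted[9] = bab1dbdbc01caca0$  (last char: '$')
  sorted[10] = bc01caca0$bab1dbd  (last char: 'd')
  sorted[11] = bdbc01caca0$bab1d  (last char: 'd')
  sorted[12] = c01caca0$bab1dbdb  (last char: 'b')
  sorted[13] = ca0$bab1dbdbc01ca  (last char: 'a')
  sorted[14] = caca0$bab1dbdbc01  (last char: '1')
  sorted[15] = dbc01caca0$bab1db  (last char: 'b')
  sorted[16] = dbdbc01caca0$bab1  (last char: '1')
Last column: 0ac0bcbca$ddba1b1
Original string S is at sorted index 9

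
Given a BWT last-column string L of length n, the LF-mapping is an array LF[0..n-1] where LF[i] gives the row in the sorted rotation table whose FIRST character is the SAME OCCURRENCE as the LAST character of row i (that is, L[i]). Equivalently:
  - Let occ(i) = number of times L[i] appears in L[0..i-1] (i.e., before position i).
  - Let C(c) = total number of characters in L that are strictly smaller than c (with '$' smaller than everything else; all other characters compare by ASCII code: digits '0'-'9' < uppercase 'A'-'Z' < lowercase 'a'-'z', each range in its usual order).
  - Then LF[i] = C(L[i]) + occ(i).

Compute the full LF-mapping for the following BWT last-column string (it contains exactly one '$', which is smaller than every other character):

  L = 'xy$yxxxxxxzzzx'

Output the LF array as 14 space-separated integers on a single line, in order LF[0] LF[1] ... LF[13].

Char counts: '$':1, 'x':8, 'y':2, 'z':3
C (first-col start): C('$')=0, C('x')=1, C('y')=9, C('z')=11
L[0]='x': occ=0, LF[0]=C('x')+0=1+0=1
L[1]='y': occ=0, LF[1]=C('y')+0=9+0=9
L[2]='$': occ=0, LF[2]=C('$')+0=0+0=0
L[3]='y': occ=1, LF[3]=C('y')+1=9+1=10
L[4]='x': occ=1, LF[4]=C('x')+1=1+1=2
L[5]='x': occ=2, LF[5]=C('x')+2=1+2=3
L[6]='x': occ=3, LF[6]=C('x')+3=1+3=4
L[7]='x': occ=4, LF[7]=C('x')+4=1+4=5
L[8]='x': occ=5, LF[8]=C('x')+5=1+5=6
L[9]='x': occ=6, LF[9]=C('x')+6=1+6=7
L[10]='z': occ=0, LF[10]=C('z')+0=11+0=11
L[11]='z': occ=1, LF[11]=C('z')+1=11+1=12
L[12]='z': occ=2, LF[12]=C('z')+2=11+2=13
L[13]='x': occ=7, LF[13]=C('x')+7=1+7=8

Answer: 1 9 0 10 2 3 4 5 6 7 11 12 13 8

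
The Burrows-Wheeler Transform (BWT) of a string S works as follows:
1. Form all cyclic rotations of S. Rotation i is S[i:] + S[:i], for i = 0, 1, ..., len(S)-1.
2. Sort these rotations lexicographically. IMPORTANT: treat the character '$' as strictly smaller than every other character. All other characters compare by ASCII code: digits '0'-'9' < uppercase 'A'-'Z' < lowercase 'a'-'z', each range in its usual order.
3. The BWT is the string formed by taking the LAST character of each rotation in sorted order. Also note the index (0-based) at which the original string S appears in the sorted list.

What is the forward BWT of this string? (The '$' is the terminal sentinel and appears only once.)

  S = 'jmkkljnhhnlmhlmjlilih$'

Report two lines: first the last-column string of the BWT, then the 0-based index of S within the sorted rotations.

All 22 rotations (rotation i = S[i:]+S[:i]):
  rot[0] = jmkkljnhhnlmhlmjlilih$
  rot[1] = mkkljnhhnlmhlmjlilih$j
  rot[2] = kkljnhhnlmhlmjlilih$jm
  rot[3] = kljnhhnlmhlmjlilih$jmk
  rot[4] = ljnhhnlmhlmjlilih$jmkk
  rot[5] = jnhhnlmhlmjlilih$jmkkl
  rot[6] = nhhnlmhlmjlilih$jmkklj
  rot[7] = hhnlmhlmjlilih$jmkkljn
  rot[8] = hnlmhlmjlilih$jmkkljnh
  rot[9] = nlmhlmjlilih$jmkkljnhh
  rot[10] = lmhlmjlilih$jmkkljnhhn
  rot[11] = mhlmjlilih$jmkkljnhhnl
  rot[12] = hlmjlilih$jmkkljnhhnlm
  rot[13] = lmjlilih$jmkkljnhhnlmh
  rot[14] = mjlilih$jmkkljnhhnlmhl
  rot[15] = jlilih$jmkkljnhhnlmhlm
  rot[16] = lilih$jmkkljnhhnlmhlmj
  rot[17] = ilih$jmkkljnhhnlmhlmjl
  rot[18] = lih$jmkkljnhhnlmhlmjli
  rot[19] = ih$jmkkljnhhnlmhlmjlil
  rot[20] = h$jmkkljnhhnlmhlmjlili
  rot[21] = $jmkkljnhhnlmhlmjlilih
Sorted (with $ < everything):
  sorted[0] = $jmkkljnhhnlmhlmjlilih  (last char: 'h')
  sorted[1] = h$jmkkljnhhnlmhlmjlili  (last char: 'i')
  sorted[2] = hhnlmhlmjlilih$jmkkljn  (last char: 'n')
  sorted[3] = hlmjlilih$jmkkljnhhnlm  (last char: 'm')
  sorted[4] = hnlmhlmjlilih$jmkkljnh  (last char: 'h')
  sorted[5] = ih$jmkkljnhhnlmhlmjlil  (last char: 'l')
  sorted[6] = ilih$jmkkljnhhnlmhlmjl  (last char: 'l')
  sorted[7] = jlilih$jmkkljnhhnlmhlm  (last char: 'm')
  sorted[8] = jmkkljnhhnlmhlmjlilih$  (last char: '$')
  sorted[9] = jnhhnlmhlmjlilih$jmkkl  (last char: 'l')
  sorted[10] = kkljnhhnlmhlmjlilih$jm  (last char: 'm')
  sorted[11] = kljnhhnlmhlmjlilih$jmk  (last char: 'k')
  sorted[12] = lih$jmkkljnhhnlmhlmjli  (last char: 'i')
  sorted[13] = lilih$jmkkljnhhnlmhlmj  (last char: 'j')
  sorted[14] = ljnhhnlmhlmjlilih$jmkk  (last char: 'k')
  sorted[15] = lmhlmjlilih$jmkkljnhhn  (last char: 'n')
  sorted[16] = lmjlilih$jmkkljnhhnlmh  (last char: 'h')
  sorted[17] = mhlmjlilih$jmkkljnhhnl  (last char: 'l')
  sorted[18] = mjlilih$jmkkljnhhnlmhl  (last char: 'l')
  sorted[19] = mkkljnhhnlmhlmjlilih$j  (last char: 'j')
  sorted[20] = nhhnlmhlmjlilih$jmkklj  (last char: 'j')
  sorted[21] = nlmhlmjlilih$jmkkljnhh  (last char: 'h')
Last column: hinmhllm$lmkijknhlljjh
Original string S is at sorted index 8

Answer: hinmhllm$lmkijknhlljjh
8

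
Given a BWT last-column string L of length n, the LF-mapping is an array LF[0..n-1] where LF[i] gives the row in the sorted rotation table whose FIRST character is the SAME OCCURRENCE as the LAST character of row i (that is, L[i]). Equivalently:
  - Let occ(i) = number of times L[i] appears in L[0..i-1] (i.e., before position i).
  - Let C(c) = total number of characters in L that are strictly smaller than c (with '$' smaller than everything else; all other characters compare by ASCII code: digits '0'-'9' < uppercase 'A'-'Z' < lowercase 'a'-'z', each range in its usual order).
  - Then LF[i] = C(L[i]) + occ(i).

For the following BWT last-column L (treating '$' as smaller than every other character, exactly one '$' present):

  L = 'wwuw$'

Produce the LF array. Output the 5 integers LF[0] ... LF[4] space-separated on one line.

Char counts: '$':1, 'u':1, 'w':3
C (first-col start): C('$')=0, C('u')=1, C('w')=2
L[0]='w': occ=0, LF[0]=C('w')+0=2+0=2
L[1]='w': occ=1, LF[1]=C('w')+1=2+1=3
L[2]='u': occ=0, LF[2]=C('u')+0=1+0=1
L[3]='w': occ=2, LF[3]=C('w')+2=2+2=4
L[4]='$': occ=0, LF[4]=C('$')+0=0+0=0

Answer: 2 3 1 4 0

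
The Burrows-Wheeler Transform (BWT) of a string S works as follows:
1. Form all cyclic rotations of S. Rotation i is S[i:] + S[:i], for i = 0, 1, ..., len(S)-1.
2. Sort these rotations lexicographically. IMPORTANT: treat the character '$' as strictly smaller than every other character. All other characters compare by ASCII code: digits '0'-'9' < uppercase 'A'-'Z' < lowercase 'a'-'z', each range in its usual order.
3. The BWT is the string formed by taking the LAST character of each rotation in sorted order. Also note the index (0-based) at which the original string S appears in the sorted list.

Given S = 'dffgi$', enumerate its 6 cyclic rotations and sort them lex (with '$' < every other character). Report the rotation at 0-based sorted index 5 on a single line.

All 6 rotations (rotation i = S[i:]+S[:i]):
  rot[0] = dffgi$
  rot[1] = ffgi$d
  rot[2] = fgi$df
  rot[3] = gi$dff
  rot[4] = i$dffg
  rot[5] = $dffgi
Sorted (with $ < everything):
  sorted[0] = $dffgi
  sorted[1] = dffgi$
  sorted[2] = ffgi$d
  sorted[3] = fgi$df
  sorted[4] = gi$dff
  sorted[5] = i$dffg
sorted[5] = i$dffg

Answer: i$dffg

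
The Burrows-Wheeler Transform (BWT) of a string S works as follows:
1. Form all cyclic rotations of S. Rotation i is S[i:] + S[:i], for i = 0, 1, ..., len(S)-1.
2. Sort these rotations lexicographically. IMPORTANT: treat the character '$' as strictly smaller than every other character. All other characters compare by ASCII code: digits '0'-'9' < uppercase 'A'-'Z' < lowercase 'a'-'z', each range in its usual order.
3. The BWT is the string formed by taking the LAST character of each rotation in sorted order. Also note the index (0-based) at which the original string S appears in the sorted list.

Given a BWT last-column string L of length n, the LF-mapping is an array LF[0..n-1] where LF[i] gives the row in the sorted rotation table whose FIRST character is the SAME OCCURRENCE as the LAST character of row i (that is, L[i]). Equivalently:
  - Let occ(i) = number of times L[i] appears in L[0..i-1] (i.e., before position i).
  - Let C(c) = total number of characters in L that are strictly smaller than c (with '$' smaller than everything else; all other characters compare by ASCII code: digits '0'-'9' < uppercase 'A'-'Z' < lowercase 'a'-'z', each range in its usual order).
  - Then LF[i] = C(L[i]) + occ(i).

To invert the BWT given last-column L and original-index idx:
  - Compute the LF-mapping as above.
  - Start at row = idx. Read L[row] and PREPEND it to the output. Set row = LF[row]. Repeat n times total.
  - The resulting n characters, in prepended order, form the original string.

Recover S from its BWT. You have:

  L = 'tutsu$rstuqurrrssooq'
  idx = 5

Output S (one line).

Answer: rrsuouqustrtousqsrt$

Derivation:
LF mapping: 13 16 14 9 17 0 5 10 15 18 3 19 6 7 8 11 12 1 2 4
Walk LF starting at row 5, prepending L[row]:
  step 1: row=5, L[5]='$', prepend. Next row=LF[5]=0
  step 2: row=0, L[0]='t', prepend. Next row=LF[0]=13
  step 3: row=13, L[13]='r', prepend. Next row=LF[13]=7
  step 4: row=7, L[7]='s', prepend. Next row=LF[7]=10
  step 5: row=10, L[10]='q', prepend. Next row=LF[10]=3
  step 6: row=3, L[3]='s', prepend. Next row=LF[3]=9
  step 7: row=9, L[9]='u', prepend. Next row=LF[9]=18
  step 8: row=18, L[18]='o', prepend. Next row=LF[18]=2
  step 9: row=2, L[2]='t', prepend. Next row=LF[2]=14
  step 10: row=14, L[14]='r', prepend. Next row=LF[14]=8
  step 11: row=8, L[8]='t', prepend. Next row=LF[8]=15
  step 12: row=15, L[15]='s', prepend. Next row=LF[15]=11
  step 13: row=11, L[11]='u', prepend. Next row=LF[11]=19
  step 14: row=19, L[19]='q', prepend. Next row=LF[19]=4
  step 15: row=4, L[4]='u', prepend. Next row=LF[4]=17
  step 16: row=17, L[17]='o', prepend. Next row=LF[17]=1
  step 17: row=1, L[1]='u', prepend. Next row=LF[1]=16
  step 18: row=16, L[16]='s', prepend. Next row=LF[16]=12
  step 19: row=12, L[12]='r', prepend. Next row=LF[12]=6
  step 20: row=6, L[6]='r', prepend. Next row=LF[6]=5
Reversed output: rrsuouqustrtousqsrt$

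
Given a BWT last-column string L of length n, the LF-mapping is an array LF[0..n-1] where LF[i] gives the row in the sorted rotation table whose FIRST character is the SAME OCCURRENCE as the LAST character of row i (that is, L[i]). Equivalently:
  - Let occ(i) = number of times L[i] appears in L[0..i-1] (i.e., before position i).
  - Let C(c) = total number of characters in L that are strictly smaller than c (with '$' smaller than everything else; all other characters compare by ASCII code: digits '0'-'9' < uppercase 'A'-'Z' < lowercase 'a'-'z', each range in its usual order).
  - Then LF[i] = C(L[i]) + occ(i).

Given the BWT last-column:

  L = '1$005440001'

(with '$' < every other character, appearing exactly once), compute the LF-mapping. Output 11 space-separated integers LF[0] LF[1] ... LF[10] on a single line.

Char counts: '$':1, '0':5, '1':2, '4':2, '5':1
C (first-col start): C('$')=0, C('0')=1, C('1')=6, C('4')=8, C('5')=10
L[0]='1': occ=0, LF[0]=C('1')+0=6+0=6
L[1]='$': occ=0, LF[1]=C('$')+0=0+0=0
L[2]='0': occ=0, LF[2]=C('0')+0=1+0=1
L[3]='0': occ=1, LF[3]=C('0')+1=1+1=2
L[4]='5': occ=0, LF[4]=C('5')+0=10+0=10
L[5]='4': occ=0, LF[5]=C('4')+0=8+0=8
L[6]='4': occ=1, LF[6]=C('4')+1=8+1=9
L[7]='0': occ=2, LF[7]=C('0')+2=1+2=3
L[8]='0': occ=3, LF[8]=C('0')+3=1+3=4
L[9]='0': occ=4, LF[9]=C('0')+4=1+4=5
L[10]='1': occ=1, LF[10]=C('1')+1=6+1=7

Answer: 6 0 1 2 10 8 9 3 4 5 7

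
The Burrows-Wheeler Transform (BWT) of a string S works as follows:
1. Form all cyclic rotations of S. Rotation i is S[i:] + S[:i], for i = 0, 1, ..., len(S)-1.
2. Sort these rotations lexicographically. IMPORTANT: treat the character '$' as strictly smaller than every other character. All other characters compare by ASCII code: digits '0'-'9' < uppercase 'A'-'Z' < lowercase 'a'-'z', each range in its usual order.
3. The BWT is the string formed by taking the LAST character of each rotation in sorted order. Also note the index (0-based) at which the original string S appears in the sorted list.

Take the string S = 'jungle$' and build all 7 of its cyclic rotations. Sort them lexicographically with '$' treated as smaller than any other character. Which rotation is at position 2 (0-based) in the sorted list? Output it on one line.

Answer: gle$jun

Derivation:
All 7 rotations (rotation i = S[i:]+S[:i]):
  rot[0] = jungle$
  rot[1] = ungle$j
  rot[2] = ngle$ju
  rot[3] = gle$jun
  rot[4] = le$jung
  rot[5] = e$jungl
  rot[6] = $jungle
Sorted (with $ < everything):
  sorted[0] = $jungle
  sorted[1] = e$jungl
  sorted[2] = gle$jun
  sorted[3] = jungle$
  sorted[4] = le$jung
  sorted[5] = ngle$ju
  sorted[6] = ungle$j
sorted[2] = gle$jun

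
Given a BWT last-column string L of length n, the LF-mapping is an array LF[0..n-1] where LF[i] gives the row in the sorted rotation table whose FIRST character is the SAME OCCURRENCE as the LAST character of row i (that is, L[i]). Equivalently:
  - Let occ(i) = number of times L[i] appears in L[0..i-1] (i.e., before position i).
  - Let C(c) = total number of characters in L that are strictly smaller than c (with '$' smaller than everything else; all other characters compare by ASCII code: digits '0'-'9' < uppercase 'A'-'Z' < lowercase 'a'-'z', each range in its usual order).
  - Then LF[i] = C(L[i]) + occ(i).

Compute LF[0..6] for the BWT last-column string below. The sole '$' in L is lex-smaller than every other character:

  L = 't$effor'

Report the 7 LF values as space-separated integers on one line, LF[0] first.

Answer: 6 0 1 2 3 4 5

Derivation:
Char counts: '$':1, 'e':1, 'f':2, 'o':1, 'r':1, 't':1
C (first-col start): C('$')=0, C('e')=1, C('f')=2, C('o')=4, C('r')=5, C('t')=6
L[0]='t': occ=0, LF[0]=C('t')+0=6+0=6
L[1]='$': occ=0, LF[1]=C('$')+0=0+0=0
L[2]='e': occ=0, LF[2]=C('e')+0=1+0=1
L[3]='f': occ=0, LF[3]=C('f')+0=2+0=2
L[4]='f': occ=1, LF[4]=C('f')+1=2+1=3
L[5]='o': occ=0, LF[5]=C('o')+0=4+0=4
L[6]='r': occ=0, LF[6]=C('r')+0=5+0=5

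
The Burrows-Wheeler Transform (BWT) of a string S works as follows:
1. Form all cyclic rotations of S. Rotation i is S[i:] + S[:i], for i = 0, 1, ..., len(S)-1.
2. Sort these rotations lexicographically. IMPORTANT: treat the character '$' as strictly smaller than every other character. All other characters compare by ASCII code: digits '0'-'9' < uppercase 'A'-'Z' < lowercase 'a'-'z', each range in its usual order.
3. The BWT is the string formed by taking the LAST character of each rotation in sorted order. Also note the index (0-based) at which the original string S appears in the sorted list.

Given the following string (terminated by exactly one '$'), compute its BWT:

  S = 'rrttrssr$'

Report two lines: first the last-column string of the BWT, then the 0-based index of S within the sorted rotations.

Answer: rs$trsrtr
2

Derivation:
All 9 rotations (rotation i = S[i:]+S[:i]):
  rot[0] = rrttrssr$
  rot[1] = rttrssr$r
  rot[2] = ttrssr$rr
  rot[3] = trssr$rrt
  rot[4] = rssr$rrtt
  rot[5] = ssr$rrttr
  rot[6] = sr$rrttrs
  rot[7] = r$rrttrss
  rot[8] = $rrttrssr
Sorted (with $ < everything):
  sorted[0] = $rrttrssr  (last char: 'r')
  sorted[1] = r$rrttrss  (last char: 's')
  sorted[2] = rrttrssr$  (last char: '$')
  sorted[3] = rssr$rrtt  (last char: 't')
  sorted[4] = rttrssr$r  (last char: 'r')
  sorted[5] = sr$rrttrs  (last char: 's')
  sorted[6] = ssr$rrttr  (last char: 'r')
  sorted[7] = trssr$rrt  (last char: 't')
  sorted[8] = ttrssr$rr  (last char: 'r')
Last column: rs$trsrtr
Original string S is at sorted index 2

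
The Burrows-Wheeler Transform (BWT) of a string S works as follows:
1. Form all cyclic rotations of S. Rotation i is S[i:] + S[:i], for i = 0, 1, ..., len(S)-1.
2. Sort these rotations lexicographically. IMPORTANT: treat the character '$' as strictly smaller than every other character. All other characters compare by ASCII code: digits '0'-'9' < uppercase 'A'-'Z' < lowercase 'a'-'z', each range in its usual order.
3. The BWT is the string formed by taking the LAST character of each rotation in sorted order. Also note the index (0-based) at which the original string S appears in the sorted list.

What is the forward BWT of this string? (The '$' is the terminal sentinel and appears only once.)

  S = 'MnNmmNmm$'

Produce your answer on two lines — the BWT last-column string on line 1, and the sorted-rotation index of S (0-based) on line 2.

All 9 rotations (rotation i = S[i:]+S[:i]):
  rot[0] = MnNmmNmm$
  rot[1] = nNmmNmm$M
  rot[2] = NmmNmm$Mn
  rot[3] = mmNmm$MnN
  rot[4] = mNmm$MnNm
  rot[5] = Nmm$MnNmm
  rot[6] = mm$MnNmmN
  rot[7] = m$MnNmmNm
  rot[8] = $MnNmmNmm
Sorted (with $ < everything):
  sorted[0] = $MnNmmNmm  (last char: 'm')
  sorted[1] = MnNmmNmm$  (last char: '$')
  sorted[2] = Nmm$MnNmm  (last char: 'm')
  sorted[3] = NmmNmm$Mn  (last char: 'n')
  sorted[4] = m$MnNmmNm  (last char: 'm')
  sorted[5] = mNmm$MnNm  (last char: 'm')
  sorted[6] = mm$MnNmmN  (last char: 'N')
  sorted[7] = mmNmm$MnN  (last char: 'N')
  sorted[8] = nNmmNmm$M  (last char: 'M')
Last column: m$mnmmNNM
Original string S is at sorted index 1

Answer: m$mnmmNNM
1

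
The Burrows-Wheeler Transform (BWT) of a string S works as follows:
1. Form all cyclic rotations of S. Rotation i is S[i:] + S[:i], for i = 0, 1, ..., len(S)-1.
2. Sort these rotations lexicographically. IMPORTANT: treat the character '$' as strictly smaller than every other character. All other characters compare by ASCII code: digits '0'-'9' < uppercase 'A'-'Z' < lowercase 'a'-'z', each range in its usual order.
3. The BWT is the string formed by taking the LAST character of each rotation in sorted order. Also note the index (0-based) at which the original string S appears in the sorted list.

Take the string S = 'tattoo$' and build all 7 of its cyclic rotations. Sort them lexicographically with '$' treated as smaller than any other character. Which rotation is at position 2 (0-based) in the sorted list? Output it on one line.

All 7 rotations (rotation i = S[i:]+S[:i]):
  rot[0] = tattoo$
  rot[1] = attoo$t
  rot[2] = ttoo$ta
  rot[3] = too$tat
  rot[4] = oo$tatt
  rot[5] = o$tatto
  rot[6] = $tattoo
Sorted (with $ < everything):
  sorted[0] = $tattoo
  sorted[1] = attoo$t
  sorted[2] = o$tatto
  sorted[3] = oo$tatt
  sorted[4] = tattoo$
  sorted[5] = too$tat
  sorted[6] = ttoo$ta
sorted[2] = o$tatto

Answer: o$tatto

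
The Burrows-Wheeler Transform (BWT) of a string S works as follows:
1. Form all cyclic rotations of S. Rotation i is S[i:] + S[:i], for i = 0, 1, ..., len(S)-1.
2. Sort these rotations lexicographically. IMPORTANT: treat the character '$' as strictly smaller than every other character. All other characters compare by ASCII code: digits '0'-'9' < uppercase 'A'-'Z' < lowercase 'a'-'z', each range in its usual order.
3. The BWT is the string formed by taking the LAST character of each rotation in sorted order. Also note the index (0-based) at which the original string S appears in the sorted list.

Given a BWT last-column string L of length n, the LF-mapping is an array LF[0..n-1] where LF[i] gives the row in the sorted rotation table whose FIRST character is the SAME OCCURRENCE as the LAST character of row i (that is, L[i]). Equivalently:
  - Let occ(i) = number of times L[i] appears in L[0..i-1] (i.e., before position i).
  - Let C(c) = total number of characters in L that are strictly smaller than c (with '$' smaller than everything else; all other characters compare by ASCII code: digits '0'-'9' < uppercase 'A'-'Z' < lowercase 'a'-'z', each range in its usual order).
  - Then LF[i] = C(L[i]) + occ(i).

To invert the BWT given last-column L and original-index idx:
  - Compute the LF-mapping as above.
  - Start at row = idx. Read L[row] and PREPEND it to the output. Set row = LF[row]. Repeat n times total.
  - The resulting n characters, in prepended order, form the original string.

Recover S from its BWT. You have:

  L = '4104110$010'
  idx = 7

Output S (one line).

Answer: 1100104014$

Derivation:
LF mapping: 9 5 1 10 6 7 2 0 3 8 4
Walk LF starting at row 7, prepending L[row]:
  step 1: row=7, L[7]='$', prepend. Next row=LF[7]=0
  step 2: row=0, L[0]='4', prepend. Next row=LF[0]=9
  step 3: row=9, L[9]='1', prepend. Next row=LF[9]=8
  step 4: row=8, L[8]='0', prepend. Next row=LF[8]=3
  step 5: row=3, L[3]='4', prepend. Next row=LF[3]=10
  step 6: row=10, L[10]='0', prepend. Next row=LF[10]=4
  step 7: row=4, L[4]='1', prepend. Next row=LF[4]=6
  step 8: row=6, L[6]='0', prepend. Next row=LF[6]=2
  step 9: row=2, L[2]='0', prepend. Next row=LF[2]=1
  step 10: row=1, L[1]='1', prepend. Next row=LF[1]=5
  step 11: row=5, L[5]='1', prepend. Next row=LF[5]=7
Reversed output: 1100104014$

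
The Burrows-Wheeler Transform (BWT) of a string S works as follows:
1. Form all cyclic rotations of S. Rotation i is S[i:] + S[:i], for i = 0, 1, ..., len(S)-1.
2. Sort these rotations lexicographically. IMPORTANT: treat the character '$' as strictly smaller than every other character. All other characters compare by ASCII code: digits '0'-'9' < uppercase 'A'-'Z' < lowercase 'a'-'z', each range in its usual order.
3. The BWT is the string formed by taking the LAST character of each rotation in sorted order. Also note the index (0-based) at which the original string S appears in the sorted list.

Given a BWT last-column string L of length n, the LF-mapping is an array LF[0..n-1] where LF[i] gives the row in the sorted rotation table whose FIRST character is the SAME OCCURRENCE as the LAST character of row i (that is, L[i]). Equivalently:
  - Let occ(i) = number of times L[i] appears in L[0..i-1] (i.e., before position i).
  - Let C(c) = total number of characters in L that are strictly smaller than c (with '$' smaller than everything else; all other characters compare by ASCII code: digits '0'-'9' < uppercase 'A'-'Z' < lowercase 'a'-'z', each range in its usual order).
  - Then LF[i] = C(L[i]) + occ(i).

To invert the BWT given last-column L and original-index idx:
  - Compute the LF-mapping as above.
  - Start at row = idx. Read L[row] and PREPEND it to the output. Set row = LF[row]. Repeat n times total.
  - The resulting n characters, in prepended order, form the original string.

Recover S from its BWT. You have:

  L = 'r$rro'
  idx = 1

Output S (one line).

LF mapping: 2 0 3 4 1
Walk LF starting at row 1, prepending L[row]:
  step 1: row=1, L[1]='$', prepend. Next row=LF[1]=0
  step 2: row=0, L[0]='r', prepend. Next row=LF[0]=2
  step 3: row=2, L[2]='r', prepend. Next row=LF[2]=3
  step 4: row=3, L[3]='r', prepend. Next row=LF[3]=4
  step 5: row=4, L[4]='o', prepend. Next row=LF[4]=1
Reversed output: orrr$

Answer: orrr$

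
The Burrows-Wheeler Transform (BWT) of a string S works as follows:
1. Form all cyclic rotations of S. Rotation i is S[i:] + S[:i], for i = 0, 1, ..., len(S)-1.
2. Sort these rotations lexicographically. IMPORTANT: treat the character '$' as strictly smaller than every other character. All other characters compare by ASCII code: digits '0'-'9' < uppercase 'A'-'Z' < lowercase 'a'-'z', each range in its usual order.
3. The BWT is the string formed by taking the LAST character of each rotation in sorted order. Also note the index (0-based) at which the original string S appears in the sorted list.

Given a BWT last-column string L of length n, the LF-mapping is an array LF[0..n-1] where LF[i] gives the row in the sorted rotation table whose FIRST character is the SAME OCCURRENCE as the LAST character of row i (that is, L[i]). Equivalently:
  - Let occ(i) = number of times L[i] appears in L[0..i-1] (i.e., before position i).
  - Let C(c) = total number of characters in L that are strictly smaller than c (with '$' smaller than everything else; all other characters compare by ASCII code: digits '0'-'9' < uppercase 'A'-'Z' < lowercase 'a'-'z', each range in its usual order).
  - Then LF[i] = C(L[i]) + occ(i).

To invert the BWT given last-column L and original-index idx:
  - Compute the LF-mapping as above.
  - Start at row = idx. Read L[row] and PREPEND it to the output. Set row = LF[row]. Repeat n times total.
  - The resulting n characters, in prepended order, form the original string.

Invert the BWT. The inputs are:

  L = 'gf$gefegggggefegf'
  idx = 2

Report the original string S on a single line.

LF mapping: 9 5 0 10 1 6 2 11 12 13 14 15 3 7 4 16 8
Walk LF starting at row 2, prepending L[row]:
  step 1: row=2, L[2]='$', prepend. Next row=LF[2]=0
  step 2: row=0, L[0]='g', prepend. Next row=LF[0]=9
  step 3: row=9, L[9]='g', prepend. Next row=LF[9]=13
  step 4: row=13, L[13]='f', prepend. Next row=LF[13]=7
  step 5: row=7, L[7]='g', prepend. Next row=LF[7]=11
  step 6: row=11, L[11]='g', prepend. Next row=LF[11]=15
  step 7: row=15, L[15]='g', prepend. Next row=LF[15]=16
  step 8: row=16, L[16]='f', prepend. Next row=LF[16]=8
  step 9: row=8, L[8]='g', prepend. Next row=LF[8]=12
  step 10: row=12, L[12]='e', prepend. Next row=LF[12]=3
  step 11: row=3, L[3]='g', prepend. Next row=LF[3]=10
  step 12: row=10, L[10]='g', prepend. Next row=LF[10]=14
  step 13: row=14, L[14]='e', prepend. Next row=LF[14]=4
  step 14: row=4, L[4]='e', prepend. Next row=LF[4]=1
  step 15: row=1, L[1]='f', prepend. Next row=LF[1]=5
  step 16: row=5, L[5]='f', prepend. Next row=LF[5]=6
  step 17: row=6, L[6]='e', prepend. Next row=LF[6]=2
Reversed output: effeeggegfgggfgg$

Answer: effeeggegfgggfgg$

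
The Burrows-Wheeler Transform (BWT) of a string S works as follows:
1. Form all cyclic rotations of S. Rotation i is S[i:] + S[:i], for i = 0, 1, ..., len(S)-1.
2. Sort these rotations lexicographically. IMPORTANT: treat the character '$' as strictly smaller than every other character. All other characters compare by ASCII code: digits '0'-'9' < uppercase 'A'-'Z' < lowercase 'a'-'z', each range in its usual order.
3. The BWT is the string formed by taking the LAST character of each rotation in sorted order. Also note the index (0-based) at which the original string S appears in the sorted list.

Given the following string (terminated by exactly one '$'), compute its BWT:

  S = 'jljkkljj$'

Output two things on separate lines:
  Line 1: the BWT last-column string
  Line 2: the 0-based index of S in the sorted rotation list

All 9 rotations (rotation i = S[i:]+S[:i]):
  rot[0] = jljkkljj$
  rot[1] = ljkkljj$j
  rot[2] = jkkljj$jl
  rot[3] = kkljj$jlj
  rot[4] = kljj$jljk
  rot[5] = ljj$jljkk
  rot[6] = jj$jljkkl
  rot[7] = j$jljkklj
  rot[8] = $jljkkljj
Sorted (with $ < everything):
  sorted[0] = $jljkkljj  (last char: 'j')
  sorted[1] = j$jljkklj  (last char: 'j')
  sorted[2] = jj$jljkkl  (last char: 'l')
  sorted[3] = jkkljj$jl  (last char: 'l')
  sorted[4] = jljkkljj$  (last char: '$')
  sorted[5] = kkljj$jlj  (last char: 'j')
  sorted[6] = kljj$jljk  (last char: 'k')
  sorted[7] = ljj$jljkk  (last char: 'k')
  sorted[8] = ljkkljj$j  (last char: 'j')
Last column: jjll$jkkj
Original string S is at sorted index 4

Answer: jjll$jkkj
4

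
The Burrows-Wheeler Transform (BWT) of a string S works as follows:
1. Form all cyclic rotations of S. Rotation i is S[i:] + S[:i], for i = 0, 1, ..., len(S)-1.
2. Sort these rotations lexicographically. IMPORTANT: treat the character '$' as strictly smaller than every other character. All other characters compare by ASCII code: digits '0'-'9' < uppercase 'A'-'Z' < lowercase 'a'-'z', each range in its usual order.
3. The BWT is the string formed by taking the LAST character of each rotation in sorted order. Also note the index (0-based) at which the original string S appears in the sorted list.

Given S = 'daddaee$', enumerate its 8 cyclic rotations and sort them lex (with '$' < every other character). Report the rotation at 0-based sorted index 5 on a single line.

Answer: ddaee$da

Derivation:
All 8 rotations (rotation i = S[i:]+S[:i]):
  rot[0] = daddaee$
  rot[1] = addaee$d
  rot[2] = ddaee$da
  rot[3] = daee$dad
  rot[4] = aee$dadd
  rot[5] = ee$dadda
  rot[6] = e$daddae
  rot[7] = $daddaee
Sorted (with $ < everything):
  sorted[0] = $daddaee
  sorted[1] = addaee$d
  sorted[2] = aee$dadd
  sorted[3] = daddaee$
  sorted[4] = daee$dad
  sorted[5] = ddaee$da
  sorted[6] = e$daddae
  sorted[7] = ee$dadda
sorted[5] = ddaee$da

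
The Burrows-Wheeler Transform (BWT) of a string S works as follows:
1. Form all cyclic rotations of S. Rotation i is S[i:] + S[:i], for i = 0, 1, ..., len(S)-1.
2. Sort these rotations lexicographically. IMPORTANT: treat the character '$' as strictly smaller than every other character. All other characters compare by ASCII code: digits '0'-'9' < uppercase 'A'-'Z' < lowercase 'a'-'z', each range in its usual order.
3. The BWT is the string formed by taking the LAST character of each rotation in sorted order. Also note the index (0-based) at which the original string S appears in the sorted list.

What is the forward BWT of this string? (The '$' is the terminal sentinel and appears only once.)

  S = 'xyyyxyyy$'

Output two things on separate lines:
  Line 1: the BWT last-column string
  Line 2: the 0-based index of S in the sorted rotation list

Answer: yy$yyyyxx
2

Derivation:
All 9 rotations (rotation i = S[i:]+S[:i]):
  rot[0] = xyyyxyyy$
  rot[1] = yyyxyyy$x
  rot[2] = yyxyyy$xy
  rot[3] = yxyyy$xyy
  rot[4] = xyyy$xyyy
  rot[5] = yyy$xyyyx
  rot[6] = yy$xyyyxy
  rot[7] = y$xyyyxyy
  rot[8] = $xyyyxyyy
Sorted (with $ < everything):
  sorted[0] = $xyyyxyyy  (last char: 'y')
  sorted[1] = xyyy$xyyy  (last char: 'y')
  sorted[2] = xyyyxyyy$  (last char: '$')
  sorted[3] = y$xyyyxyy  (last char: 'y')
  sorted[4] = yxyyy$xyy  (last char: 'y')
  sorted[5] = yy$xyyyxy  (last char: 'y')
  sorted[6] = yyxyyy$xy  (last char: 'y')
  sorted[7] = yyy$xyyyx  (last char: 'x')
  sorted[8] = yyyxyyy$x  (last char: 'x')
Last column: yy$yyyyxx
Original string S is at sorted index 2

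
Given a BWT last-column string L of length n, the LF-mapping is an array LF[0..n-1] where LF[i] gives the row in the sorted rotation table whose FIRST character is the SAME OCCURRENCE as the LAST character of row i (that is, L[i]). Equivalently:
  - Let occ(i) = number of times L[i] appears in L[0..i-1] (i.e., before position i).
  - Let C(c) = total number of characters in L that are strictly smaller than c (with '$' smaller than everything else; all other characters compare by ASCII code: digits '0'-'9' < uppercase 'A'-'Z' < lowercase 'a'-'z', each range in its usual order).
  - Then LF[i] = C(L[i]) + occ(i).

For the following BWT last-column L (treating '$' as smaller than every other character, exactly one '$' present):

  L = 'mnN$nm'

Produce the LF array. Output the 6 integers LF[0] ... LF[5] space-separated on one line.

Answer: 2 4 1 0 5 3

Derivation:
Char counts: '$':1, 'N':1, 'm':2, 'n':2
C (first-col start): C('$')=0, C('N')=1, C('m')=2, C('n')=4
L[0]='m': occ=0, LF[0]=C('m')+0=2+0=2
L[1]='n': occ=0, LF[1]=C('n')+0=4+0=4
L[2]='N': occ=0, LF[2]=C('N')+0=1+0=1
L[3]='$': occ=0, LF[3]=C('$')+0=0+0=0
L[4]='n': occ=1, LF[4]=C('n')+1=4+1=5
L[5]='m': occ=1, LF[5]=C('m')+1=2+1=3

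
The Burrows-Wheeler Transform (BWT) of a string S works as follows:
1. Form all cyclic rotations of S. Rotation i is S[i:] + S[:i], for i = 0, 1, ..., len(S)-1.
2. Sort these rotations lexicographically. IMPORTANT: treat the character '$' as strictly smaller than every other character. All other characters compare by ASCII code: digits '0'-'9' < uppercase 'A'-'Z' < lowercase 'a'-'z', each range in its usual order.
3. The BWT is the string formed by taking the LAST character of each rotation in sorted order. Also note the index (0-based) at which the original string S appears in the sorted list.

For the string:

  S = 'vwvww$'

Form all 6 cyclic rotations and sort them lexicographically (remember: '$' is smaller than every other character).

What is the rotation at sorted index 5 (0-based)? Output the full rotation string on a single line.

All 6 rotations (rotation i = S[i:]+S[:i]):
  rot[0] = vwvww$
  rot[1] = wvww$v
  rot[2] = vww$vw
  rot[3] = ww$vwv
  rot[4] = w$vwvw
  rot[5] = $vwvww
Sorted (with $ < everything):
  sorted[0] = $vwvww
  sorted[1] = vwvww$
  sorted[2] = vww$vw
  sorted[3] = w$vwvw
  sorted[4] = wvww$v
  sorted[5] = ww$vwv
sorted[5] = ww$vwv

Answer: ww$vwv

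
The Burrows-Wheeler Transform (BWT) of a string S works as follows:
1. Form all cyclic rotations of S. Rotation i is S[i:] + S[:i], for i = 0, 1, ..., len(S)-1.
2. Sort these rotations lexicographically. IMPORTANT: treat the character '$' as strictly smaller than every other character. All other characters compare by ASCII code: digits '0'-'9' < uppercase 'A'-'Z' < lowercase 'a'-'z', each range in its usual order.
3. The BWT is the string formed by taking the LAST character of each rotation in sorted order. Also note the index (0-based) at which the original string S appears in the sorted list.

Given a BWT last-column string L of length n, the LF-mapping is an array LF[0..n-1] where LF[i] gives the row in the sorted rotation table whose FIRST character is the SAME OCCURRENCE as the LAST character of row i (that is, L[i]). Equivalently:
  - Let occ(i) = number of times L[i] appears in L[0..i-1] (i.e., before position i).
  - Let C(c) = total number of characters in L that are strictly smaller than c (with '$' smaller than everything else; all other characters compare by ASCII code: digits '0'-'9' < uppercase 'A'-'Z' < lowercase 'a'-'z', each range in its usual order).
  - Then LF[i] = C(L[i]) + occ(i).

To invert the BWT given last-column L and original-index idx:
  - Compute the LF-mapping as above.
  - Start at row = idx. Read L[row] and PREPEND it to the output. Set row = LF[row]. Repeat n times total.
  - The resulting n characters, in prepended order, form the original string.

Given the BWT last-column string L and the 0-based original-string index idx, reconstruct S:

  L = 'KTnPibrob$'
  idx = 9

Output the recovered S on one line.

LF mapping: 1 3 7 2 6 4 9 8 5 0
Walk LF starting at row 9, prepending L[row]:
  step 1: row=9, L[9]='$', prepend. Next row=LF[9]=0
  step 2: row=0, L[0]='K', prepend. Next row=LF[0]=1
  step 3: row=1, L[1]='T', prepend. Next row=LF[1]=3
  step 4: row=3, L[3]='P', prepend. Next row=LF[3]=2
  step 5: row=2, L[2]='n', prepend. Next row=LF[2]=7
  step 6: row=7, L[7]='o', prepend. Next row=LF[7]=8
  step 7: row=8, L[8]='b', prepend. Next row=LF[8]=5
  step 8: row=5, L[5]='b', prepend. Next row=LF[5]=4
  step 9: row=4, L[4]='i', prepend. Next row=LF[4]=6
  step 10: row=6, L[6]='r', prepend. Next row=LF[6]=9
Reversed output: ribbonPTK$

Answer: ribbonPTK$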